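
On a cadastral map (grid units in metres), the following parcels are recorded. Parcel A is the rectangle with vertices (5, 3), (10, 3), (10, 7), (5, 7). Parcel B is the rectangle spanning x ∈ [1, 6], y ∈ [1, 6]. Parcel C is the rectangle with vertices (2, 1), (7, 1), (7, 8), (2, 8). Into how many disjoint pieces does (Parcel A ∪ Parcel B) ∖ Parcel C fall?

2

(Parcel A ∪ Parcel B) ∖ Parcel C splits into 2 disjoint pieces (area 12, area 5).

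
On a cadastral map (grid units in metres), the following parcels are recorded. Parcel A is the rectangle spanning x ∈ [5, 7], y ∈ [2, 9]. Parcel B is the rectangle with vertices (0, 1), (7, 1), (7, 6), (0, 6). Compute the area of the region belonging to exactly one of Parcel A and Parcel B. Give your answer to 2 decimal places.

|Parcel A∩Parcel B|: x∈[5,7], y∈[2,6] → 2·4 = 8.
|Parcel A △ Parcel B| = |Parcel A| + |Parcel B| − 2·|Parcel A∩Parcel B| = 14 + 35 − 16 = 33.00.

33.00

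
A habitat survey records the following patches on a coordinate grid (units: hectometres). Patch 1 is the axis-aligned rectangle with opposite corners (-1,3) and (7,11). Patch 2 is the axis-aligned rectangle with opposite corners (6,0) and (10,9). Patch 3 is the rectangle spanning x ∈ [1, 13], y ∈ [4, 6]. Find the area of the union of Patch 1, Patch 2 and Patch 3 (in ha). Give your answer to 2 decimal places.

100.00

By inclusion–exclusion:
Individual areas: |Patch 1| = 64, |Patch 2| = 36, |Patch 3| = 24.
|Patch 1∩Patch 2|: x∈[6,7], y∈[3,9] → 1·6 = 6.
|Patch 1∩Patch 3|: x∈[1,7], y∈[4,6] → 6·2 = 12.
|Patch 2∩Patch 3|: x∈[6,10], y∈[4,6] → 4·2 = 8.
|Patch 1∩Patch 2∩Patch 3| = 2.
|Patch 1 ∪ Patch 2 ∪ Patch 3| = 124 − 26 + 2 = 100.00.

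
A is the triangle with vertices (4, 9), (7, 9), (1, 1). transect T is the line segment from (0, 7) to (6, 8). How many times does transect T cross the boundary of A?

1

The segment meets the boundary at (3.467,7.578).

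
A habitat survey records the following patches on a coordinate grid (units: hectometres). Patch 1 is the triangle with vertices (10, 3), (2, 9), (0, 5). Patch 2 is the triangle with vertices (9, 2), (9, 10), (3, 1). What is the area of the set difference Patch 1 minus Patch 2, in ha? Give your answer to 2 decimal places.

|Patch 1| = 22, |Patch 1∩Patch 2| = 4.9194.
|Patch 1 ∖ Patch 2| = |Patch 1| − |Patch 1∩Patch 2| = 22 − 4.9194 = 17.08.

17.08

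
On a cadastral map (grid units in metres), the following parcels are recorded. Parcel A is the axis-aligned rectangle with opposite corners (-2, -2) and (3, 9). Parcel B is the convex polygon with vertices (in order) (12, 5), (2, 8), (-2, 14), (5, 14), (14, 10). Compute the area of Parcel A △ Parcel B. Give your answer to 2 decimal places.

|Parcel A| = 55, |Parcel B| = 82, |Parcel A∩Parcel B| = 1.4833.
|Parcel A △ Parcel B| = |Parcel A| + |Parcel B| − 2·|Parcel A∩Parcel B| = 55 + 82 − 2.9667 = 134.03.

134.03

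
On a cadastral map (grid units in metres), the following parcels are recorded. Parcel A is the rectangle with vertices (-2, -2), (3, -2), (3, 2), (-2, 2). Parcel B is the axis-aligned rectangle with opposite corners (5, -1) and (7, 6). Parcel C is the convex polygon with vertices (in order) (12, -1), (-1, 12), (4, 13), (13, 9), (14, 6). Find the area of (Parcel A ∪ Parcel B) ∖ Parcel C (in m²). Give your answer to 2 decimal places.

32.00

|Parcel A ∪ Parcel B| = 34.
|(Parcel A ∪ Parcel B) ∩ Parcel C| = 2.
|(Parcel A ∪ Parcel B) ∖ Parcel C| = 34 − 2 = 32.00.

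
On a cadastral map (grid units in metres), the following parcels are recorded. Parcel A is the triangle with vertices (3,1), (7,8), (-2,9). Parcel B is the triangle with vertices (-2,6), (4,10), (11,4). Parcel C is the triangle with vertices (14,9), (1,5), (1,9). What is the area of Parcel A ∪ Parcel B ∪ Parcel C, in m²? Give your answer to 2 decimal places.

By inclusion–exclusion:
Individual areas: |Parcel A| = 33.5, |Parcel B| = 32, |Parcel C| = 26.
|Parcel A∩Parcel B| = 18.6539.
|Parcel A∩Parcel C| = 14.
|Parcel B∩Parcel C| = 16.1026.
|Parcel A∩Parcel B∩Parcel C| = 13.244.
|Parcel A ∪ Parcel B ∪ Parcel C| = 91.5 − 48.7564 + 13.244 = 55.99.

55.99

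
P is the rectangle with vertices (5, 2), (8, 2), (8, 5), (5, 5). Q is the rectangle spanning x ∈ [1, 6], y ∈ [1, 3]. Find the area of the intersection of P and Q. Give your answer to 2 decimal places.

|P∩Q|: x∈[5,6], y∈[2,3] → 1·1 = 1.

1.00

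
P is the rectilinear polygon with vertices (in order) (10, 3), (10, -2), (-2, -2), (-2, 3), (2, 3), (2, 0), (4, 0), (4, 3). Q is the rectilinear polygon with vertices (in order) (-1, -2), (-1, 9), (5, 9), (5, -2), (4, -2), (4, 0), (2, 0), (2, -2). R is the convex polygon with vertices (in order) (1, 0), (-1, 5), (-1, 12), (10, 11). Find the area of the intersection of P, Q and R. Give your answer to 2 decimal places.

4.19

The intersection is the polygon with vertices (2,3), (2,1.222), (1,0), (-0.2,3).
By the shoelace formula its area is 4.19.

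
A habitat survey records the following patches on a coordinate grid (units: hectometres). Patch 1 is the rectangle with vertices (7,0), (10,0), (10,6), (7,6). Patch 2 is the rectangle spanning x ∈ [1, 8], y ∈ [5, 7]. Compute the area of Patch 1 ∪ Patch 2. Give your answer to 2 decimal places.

31.00

By inclusion–exclusion:
Individual areas: |Patch 1| = 18, |Patch 2| = 14.
|Patch 1∩Patch 2|: x∈[7,8], y∈[5,6] → 1·1 = 1.
|Patch 1 ∪ Patch 2| = 32 − 1 = 31.00.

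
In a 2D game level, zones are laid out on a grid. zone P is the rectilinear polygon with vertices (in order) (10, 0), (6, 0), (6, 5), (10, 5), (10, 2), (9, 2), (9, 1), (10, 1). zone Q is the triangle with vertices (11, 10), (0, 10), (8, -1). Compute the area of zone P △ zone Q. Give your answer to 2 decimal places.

52.18

|zone P| = 19, |zone Q| = 60.5, |zone P∩zone Q| = 13.6591.
|zone P △ zone Q| = |zone P| + |zone Q| − 2·|zone P∩zone Q| = 19 + 60.5 − 27.3182 = 52.18.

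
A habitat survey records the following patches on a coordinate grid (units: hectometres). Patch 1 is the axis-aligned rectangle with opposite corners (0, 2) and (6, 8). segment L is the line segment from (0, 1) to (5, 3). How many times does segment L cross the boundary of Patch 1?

The segment meets the boundary at (2.5,2).

1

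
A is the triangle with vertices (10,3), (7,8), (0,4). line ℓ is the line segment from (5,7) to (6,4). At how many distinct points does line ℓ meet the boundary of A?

The segment meets the boundary at (5.04,6.88).

1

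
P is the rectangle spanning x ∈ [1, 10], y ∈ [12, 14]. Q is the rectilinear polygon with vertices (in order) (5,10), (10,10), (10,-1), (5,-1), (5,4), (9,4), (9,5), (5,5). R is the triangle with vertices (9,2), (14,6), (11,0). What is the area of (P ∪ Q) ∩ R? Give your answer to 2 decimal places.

The region (P ∪ Q) ∩ R is the polygon with vertices (10,1), (9,2), (10,2.8).
By the shoelace formula its area is 0.90.

0.90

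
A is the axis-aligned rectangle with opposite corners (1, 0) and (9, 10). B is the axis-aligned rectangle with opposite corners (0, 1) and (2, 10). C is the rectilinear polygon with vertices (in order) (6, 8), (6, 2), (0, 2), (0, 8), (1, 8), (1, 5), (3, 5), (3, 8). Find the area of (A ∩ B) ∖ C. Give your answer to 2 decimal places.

6.00

|A ∩ B| = 9.
|(A ∩ B) ∩ C| = 3.
|(A ∩ B) ∖ C| = 9 − 3 = 6.00.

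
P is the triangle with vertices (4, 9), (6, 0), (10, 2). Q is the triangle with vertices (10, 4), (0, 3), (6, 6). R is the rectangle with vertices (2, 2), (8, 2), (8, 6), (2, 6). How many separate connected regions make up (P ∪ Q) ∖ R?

(P ∪ Q) ∖ R splits into 3 disjoint pieces (area 2.8571, area 7.8655, area 0.8).

3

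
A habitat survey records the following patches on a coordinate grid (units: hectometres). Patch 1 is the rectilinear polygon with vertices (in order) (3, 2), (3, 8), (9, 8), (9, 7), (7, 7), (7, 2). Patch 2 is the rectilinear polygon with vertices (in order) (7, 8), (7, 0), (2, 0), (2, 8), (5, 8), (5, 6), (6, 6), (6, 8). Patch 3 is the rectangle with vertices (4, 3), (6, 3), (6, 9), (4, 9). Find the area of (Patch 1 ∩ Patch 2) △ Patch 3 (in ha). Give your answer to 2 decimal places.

18.00

|Patch 1 ∩ Patch 2| = 22.
|(Patch 1 ∩ Patch 2) ∩ Patch 3| = 8.
|(Patch 1 ∩ Patch 2) △ Patch 3| = 22 + 12 − 16 = 18.00.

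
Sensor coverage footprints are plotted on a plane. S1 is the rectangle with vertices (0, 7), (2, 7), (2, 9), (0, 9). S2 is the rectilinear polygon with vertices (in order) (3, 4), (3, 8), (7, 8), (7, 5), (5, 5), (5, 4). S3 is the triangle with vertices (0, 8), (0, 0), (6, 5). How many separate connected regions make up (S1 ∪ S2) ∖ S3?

3

(S1 ∪ S2) ∖ S3 splits into 3 disjoint pieces (area 3, area 9.75, area 0.0167).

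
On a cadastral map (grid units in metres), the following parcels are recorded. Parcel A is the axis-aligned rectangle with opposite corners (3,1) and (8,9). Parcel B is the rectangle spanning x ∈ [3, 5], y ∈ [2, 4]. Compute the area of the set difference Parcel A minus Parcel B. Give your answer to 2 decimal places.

36.00

|Parcel A∩Parcel B|: x∈[3,5], y∈[2,4] → 2·2 = 4.
|Parcel A| = 40.
|Parcel A ∖ Parcel B| = |Parcel A| − |Parcel A∩Parcel B| = 40 − 4 = 36.00.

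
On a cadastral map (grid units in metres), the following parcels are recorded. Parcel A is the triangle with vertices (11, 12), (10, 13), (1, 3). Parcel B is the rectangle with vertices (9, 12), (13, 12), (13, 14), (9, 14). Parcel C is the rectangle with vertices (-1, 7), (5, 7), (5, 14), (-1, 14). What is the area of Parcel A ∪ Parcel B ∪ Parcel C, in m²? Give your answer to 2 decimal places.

By inclusion–exclusion:
Individual areas: |Parcel A| = 9.5, |Parcel B| = 8, |Parcel C| = 42.
|Parcel A∩Parcel B| = 0.95.
|Parcel A∩Parcel C| = 0.0889.
|Parcel B∩Parcel C| = 0 (no overlap).
|Parcel A∩Parcel B∩Parcel C| = 0.
|Parcel A ∪ Parcel B ∪ Parcel C| = 59.5 − 1.0389 + 0 = 58.46.

58.46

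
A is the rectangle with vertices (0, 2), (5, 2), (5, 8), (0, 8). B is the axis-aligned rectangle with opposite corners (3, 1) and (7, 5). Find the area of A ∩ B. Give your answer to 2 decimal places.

|A∩B|: x∈[3,5], y∈[2,5] → 2·3 = 6.

6.00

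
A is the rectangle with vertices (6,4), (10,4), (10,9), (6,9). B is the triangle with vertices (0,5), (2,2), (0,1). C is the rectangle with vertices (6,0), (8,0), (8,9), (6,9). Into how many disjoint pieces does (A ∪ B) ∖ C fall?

(A ∪ B) ∖ C splits into 2 disjoint pieces (area 10, area 4).

2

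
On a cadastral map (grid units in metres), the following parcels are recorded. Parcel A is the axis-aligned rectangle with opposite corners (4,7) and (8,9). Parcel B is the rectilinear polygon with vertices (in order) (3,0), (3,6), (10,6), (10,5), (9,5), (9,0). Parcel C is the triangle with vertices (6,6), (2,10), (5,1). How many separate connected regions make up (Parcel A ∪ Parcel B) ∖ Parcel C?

2

(Parcel A ∪ Parcel B) ∖ Parcel C splits into 2 disjoint pieces (area 7.5, area 30.3333).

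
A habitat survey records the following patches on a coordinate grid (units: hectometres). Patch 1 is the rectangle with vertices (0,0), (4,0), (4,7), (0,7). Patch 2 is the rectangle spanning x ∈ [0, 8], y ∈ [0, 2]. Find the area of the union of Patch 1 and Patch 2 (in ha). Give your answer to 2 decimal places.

36.00

By inclusion–exclusion:
Individual areas: |Patch 1| = 28, |Patch 2| = 16.
|Patch 1∩Patch 2|: x∈[0,4], y∈[0,2] → 4·2 = 8.
|Patch 1 ∪ Patch 2| = 44 − 8 = 36.00.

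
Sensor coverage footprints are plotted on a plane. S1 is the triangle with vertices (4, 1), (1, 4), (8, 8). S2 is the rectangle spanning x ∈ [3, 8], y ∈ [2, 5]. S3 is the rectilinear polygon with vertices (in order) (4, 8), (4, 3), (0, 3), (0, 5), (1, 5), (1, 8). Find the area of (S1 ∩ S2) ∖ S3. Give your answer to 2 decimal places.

5.29

|S1 ∩ S2| = 7.2857.
|(S1 ∩ S2) ∩ S3| = 2.
|(S1 ∩ S2) ∖ S3| = 7.2857 − 2 = 5.29.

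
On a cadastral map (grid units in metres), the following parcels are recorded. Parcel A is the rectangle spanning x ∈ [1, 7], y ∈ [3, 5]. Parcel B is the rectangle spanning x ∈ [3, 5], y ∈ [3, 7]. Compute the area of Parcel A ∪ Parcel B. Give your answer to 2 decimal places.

16.00

By inclusion–exclusion:
Individual areas: |Parcel A| = 12, |Parcel B| = 8.
|Parcel A∩Parcel B|: x∈[3,5], y∈[3,5] → 2·2 = 4.
|Parcel A ∪ Parcel B| = 20 − 4 = 16.00.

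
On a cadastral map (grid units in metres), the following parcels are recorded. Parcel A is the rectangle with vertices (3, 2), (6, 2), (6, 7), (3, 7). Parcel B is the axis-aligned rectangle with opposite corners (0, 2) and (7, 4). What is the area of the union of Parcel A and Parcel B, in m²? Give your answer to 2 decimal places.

23.00

By inclusion–exclusion:
Individual areas: |Parcel A| = 15, |Parcel B| = 14.
|Parcel A∩Parcel B|: x∈[3,6], y∈[2,4] → 3·2 = 6.
|Parcel A ∪ Parcel B| = 29 − 6 = 23.00.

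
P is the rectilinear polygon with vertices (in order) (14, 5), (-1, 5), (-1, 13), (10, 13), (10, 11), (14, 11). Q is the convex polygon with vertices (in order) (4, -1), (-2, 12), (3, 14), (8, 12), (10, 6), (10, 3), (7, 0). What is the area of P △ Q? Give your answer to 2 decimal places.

78.18

|P| = 112, |Q| = 112, |P∩Q| = 72.909.
|P △ Q| = |P| + |Q| − 2·|P∩Q| = 112 + 112 − 145.8179 = 78.18.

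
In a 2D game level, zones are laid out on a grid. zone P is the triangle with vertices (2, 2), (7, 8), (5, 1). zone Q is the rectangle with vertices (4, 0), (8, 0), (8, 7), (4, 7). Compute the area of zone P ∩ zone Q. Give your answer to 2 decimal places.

8.16

The intersection is the polygon with vertices (6.167,7), (6.714,7), (5,1), (4,1.333), (4,4.4).
By the shoelace formula its area is 8.16.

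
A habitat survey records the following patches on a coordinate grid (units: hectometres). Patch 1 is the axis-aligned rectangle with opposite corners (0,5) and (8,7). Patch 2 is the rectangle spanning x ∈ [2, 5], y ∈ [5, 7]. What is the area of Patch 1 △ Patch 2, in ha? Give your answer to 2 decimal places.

|Patch 1∩Patch 2|: x∈[2,5], y∈[5,7] → 3·2 = 6.
|Patch 1 △ Patch 2| = |Patch 1| + |Patch 2| − 2·|Patch 1∩Patch 2| = 16 + 6 − 12 = 10.00.

10.00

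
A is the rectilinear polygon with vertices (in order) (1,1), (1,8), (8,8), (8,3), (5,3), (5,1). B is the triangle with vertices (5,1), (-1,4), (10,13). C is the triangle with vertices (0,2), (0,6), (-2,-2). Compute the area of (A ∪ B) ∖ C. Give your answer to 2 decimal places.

|A ∪ B| = 56.5391.
|(A ∪ B) ∩ C| = 0.475.
|(A ∪ B) ∖ C| = 56.5391 − 0.475 = 56.06.

56.06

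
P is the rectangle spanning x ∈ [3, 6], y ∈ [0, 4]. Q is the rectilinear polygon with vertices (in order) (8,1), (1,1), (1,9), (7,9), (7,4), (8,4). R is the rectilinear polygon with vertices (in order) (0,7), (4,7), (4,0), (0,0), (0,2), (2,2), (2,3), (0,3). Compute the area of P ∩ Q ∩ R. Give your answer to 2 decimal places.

The intersection is the polygon with vertices (4,4), (4,1), (3,1), (3,4).
By the shoelace formula its area is 3.00.

3.00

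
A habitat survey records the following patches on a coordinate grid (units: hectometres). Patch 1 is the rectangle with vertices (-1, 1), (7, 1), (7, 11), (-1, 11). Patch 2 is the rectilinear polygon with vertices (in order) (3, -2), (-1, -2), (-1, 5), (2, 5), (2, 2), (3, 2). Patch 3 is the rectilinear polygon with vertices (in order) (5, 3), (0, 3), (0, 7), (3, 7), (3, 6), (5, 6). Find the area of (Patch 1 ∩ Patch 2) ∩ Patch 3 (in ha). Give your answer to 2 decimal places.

4.00

The region (Patch 1 ∩ Patch 2) ∩ Patch 3 is the polygon with vertices (2,5), (2,3), (0,3), (0,5).
By the shoelace formula its area is 4.00.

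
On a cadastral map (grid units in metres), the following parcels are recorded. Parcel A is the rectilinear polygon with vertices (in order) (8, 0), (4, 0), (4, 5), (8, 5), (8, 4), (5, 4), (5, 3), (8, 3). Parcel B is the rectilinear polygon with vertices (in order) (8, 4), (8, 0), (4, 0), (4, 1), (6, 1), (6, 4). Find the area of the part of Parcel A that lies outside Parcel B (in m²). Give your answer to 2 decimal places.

|Parcel A| = 17, |Parcel A∩Parcel B| = 8.
|Parcel A ∖ Parcel B| = |Parcel A| − |Parcel A∩Parcel B| = 17 − 8 = 9.00.

9.00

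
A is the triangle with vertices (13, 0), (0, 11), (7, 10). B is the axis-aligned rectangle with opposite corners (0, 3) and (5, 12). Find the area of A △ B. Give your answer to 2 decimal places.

|A| = 32, |B| = 45, |A∩B| = 8.7912.
|A △ B| = |A| + |B| − 2·|A∩B| = 32 + 45 − 17.5824 = 59.42.

59.42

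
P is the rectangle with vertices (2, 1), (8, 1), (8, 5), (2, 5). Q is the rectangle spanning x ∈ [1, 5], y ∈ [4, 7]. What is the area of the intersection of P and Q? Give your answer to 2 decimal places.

|P∩Q|: x∈[2,5], y∈[4,5] → 3·1 = 3.

3.00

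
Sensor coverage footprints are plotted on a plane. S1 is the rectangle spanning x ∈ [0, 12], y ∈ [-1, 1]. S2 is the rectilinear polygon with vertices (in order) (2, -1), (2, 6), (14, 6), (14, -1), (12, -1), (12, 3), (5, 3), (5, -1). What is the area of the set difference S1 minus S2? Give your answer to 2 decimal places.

|S1| = 24, |S1∩S2| = 6.
|S1 ∖ S2| = |S1| − |S1∩S2| = 24 − 6 = 18.00.

18.00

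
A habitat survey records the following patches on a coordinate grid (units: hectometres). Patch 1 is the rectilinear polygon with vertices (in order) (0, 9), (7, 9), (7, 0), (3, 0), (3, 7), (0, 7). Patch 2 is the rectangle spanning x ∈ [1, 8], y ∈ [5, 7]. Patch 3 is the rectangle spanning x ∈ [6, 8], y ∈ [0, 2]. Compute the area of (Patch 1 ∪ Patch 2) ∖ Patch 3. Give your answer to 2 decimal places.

|Patch 1 ∪ Patch 2| = 48.
|(Patch 1 ∪ Patch 2) ∩ Patch 3| = 2.
|(Patch 1 ∪ Patch 2) ∖ Patch 3| = 48 − 2 = 46.00.

46.00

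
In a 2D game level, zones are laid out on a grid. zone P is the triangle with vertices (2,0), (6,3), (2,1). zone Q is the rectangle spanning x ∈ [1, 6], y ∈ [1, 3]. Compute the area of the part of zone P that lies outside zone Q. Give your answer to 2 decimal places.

0.67

|zone P| = 2, |zone P∩zone Q| = 1.3333.
|zone P ∖ zone Q| = |zone P| − |zone P∩zone Q| = 2 − 1.3333 = 0.67.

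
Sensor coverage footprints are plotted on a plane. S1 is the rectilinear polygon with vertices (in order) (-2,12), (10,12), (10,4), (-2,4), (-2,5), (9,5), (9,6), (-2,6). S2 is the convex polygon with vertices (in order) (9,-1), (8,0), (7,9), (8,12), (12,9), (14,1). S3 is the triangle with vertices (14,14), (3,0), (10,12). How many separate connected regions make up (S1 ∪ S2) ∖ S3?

3

(S1 ∪ S2) ∖ S3 splits into 3 disjoint pieces (area 61.5, area 47.5824, area 7.625).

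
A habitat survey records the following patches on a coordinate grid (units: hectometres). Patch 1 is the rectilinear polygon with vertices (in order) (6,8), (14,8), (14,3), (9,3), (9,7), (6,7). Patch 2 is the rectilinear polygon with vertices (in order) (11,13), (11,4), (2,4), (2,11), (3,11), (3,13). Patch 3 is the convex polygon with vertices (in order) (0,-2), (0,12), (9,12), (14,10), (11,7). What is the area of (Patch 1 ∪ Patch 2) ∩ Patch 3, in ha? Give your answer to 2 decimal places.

|Patch 1 ∪ Patch 2| = 96.
|(Patch 1 ∪ Patch 2) ∩ Patch 3| = 65.20.

65.20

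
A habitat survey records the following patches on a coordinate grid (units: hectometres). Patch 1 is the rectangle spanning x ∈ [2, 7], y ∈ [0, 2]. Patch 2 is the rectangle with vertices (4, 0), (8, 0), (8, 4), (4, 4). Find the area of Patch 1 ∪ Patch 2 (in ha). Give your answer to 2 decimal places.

By inclusion–exclusion:
Individual areas: |Patch 1| = 10, |Patch 2| = 16.
|Patch 1∩Patch 2|: x∈[4,7], y∈[0,2] → 3·2 = 6.
|Patch 1 ∪ Patch 2| = 26 − 6 = 20.00.

20.00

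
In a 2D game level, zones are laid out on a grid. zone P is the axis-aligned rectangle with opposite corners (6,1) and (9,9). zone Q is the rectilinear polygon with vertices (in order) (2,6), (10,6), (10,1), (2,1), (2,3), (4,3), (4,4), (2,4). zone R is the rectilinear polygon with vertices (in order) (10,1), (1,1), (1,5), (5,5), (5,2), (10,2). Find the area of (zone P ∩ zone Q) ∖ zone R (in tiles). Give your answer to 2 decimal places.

|zone P ∩ zone Q| = 15.
|(zone P ∩ zone Q) ∩ zone R| = 3.
|(zone P ∩ zone Q) ∖ zone R| = 15 − 3 = 12.00.

12.00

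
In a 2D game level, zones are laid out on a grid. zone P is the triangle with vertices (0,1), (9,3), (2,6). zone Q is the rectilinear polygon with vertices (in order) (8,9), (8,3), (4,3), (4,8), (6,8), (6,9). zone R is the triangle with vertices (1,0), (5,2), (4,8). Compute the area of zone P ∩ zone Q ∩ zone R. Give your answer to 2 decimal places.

The intersection is the polygon with vertices (4,3), (4,5.143), (4.513,4.923), (4.833,3).
By the shoelace formula its area is 1.35.

1.35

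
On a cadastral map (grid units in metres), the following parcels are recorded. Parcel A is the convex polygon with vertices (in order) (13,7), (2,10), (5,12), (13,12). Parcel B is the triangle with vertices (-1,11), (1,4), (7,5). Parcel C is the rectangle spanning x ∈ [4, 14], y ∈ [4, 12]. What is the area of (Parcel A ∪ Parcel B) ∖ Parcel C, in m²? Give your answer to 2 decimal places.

|Parcel A ∪ Parcel B| = 57.5.
|(Parcel A ∪ Parcel B) ∩ Parcel C| = 37.7462.
|(Parcel A ∪ Parcel B) ∖ Parcel C| = 57.5 − 37.7462 = 19.75.

19.75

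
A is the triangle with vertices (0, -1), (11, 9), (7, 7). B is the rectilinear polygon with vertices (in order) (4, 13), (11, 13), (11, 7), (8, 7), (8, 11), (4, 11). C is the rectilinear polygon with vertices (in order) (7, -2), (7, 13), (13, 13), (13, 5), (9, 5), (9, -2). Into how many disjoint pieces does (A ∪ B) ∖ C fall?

2

(A ∪ B) ∖ C splits into 2 disjoint pieces (area 5.7273, area 6).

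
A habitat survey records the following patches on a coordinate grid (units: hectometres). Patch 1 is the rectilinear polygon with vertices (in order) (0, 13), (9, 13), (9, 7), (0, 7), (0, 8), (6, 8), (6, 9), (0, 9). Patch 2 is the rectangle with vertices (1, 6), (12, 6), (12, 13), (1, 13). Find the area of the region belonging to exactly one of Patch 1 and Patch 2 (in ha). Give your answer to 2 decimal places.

|Patch 1| = 48, |Patch 2| = 77, |Patch 1∩Patch 2| = 43.
|Patch 1 △ Patch 2| = |Patch 1| + |Patch 2| − 2·|Patch 1∩Patch 2| = 48 + 77 − 86 = 39.00.

39.00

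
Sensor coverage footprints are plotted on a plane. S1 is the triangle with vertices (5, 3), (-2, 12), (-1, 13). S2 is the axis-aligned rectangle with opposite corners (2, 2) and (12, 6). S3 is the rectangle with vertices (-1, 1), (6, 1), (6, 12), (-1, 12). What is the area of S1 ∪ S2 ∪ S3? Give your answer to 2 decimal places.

By inclusion–exclusion:
Individual areas: |S1| = 8, |S2| = 40, |S3| = 77.
|S1∩S2| = 0.8.
|S1∩S3| = 6.5571.
|S2∩S3|: x∈[2,6], y∈[2,6] → 4·4 = 16.
|S1∩S2∩S3| = 0.8.
|S1 ∪ S2 ∪ S3| = 125 − 23.3571 + 0.8 = 102.44.

102.44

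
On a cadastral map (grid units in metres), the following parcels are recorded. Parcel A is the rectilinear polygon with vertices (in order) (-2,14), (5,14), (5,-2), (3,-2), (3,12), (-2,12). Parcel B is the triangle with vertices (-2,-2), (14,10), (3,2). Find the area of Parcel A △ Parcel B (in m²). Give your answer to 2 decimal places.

43.09

|Parcel A| = 42, |Parcel B| = 2, |Parcel A∩Parcel B| = 0.4545.
|Parcel A △ Parcel B| = |Parcel A| + |Parcel B| − 2·|Parcel A∩Parcel B| = 42 + 2 − 0.9091 = 43.09.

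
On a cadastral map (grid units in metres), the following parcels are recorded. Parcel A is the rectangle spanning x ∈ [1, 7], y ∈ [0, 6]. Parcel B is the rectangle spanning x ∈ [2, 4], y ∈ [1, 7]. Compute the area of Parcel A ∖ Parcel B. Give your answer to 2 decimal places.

|Parcel A∩Parcel B|: x∈[2,4], y∈[1,6] → 2·5 = 10.
|Parcel A| = 36.
|Parcel A ∖ Parcel B| = |Parcel A| − |Parcel A∩Parcel B| = 36 − 10 = 26.00.

26.00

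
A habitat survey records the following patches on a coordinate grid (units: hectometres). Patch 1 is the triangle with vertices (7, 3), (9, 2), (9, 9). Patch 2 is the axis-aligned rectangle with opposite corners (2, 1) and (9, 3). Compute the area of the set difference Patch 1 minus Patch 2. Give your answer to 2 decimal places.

|Patch 1| = 7, |Patch 1∩Patch 2| = 1.
|Patch 1 ∖ Patch 2| = |Patch 1| − |Patch 1∩Patch 2| = 7 − 1 = 6.00.

6.00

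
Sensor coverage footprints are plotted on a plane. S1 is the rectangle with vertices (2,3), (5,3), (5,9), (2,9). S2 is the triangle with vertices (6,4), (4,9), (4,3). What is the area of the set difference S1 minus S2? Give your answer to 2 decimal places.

13.50

|S1| = 18, |S1∩S2| = 4.5.
|S1 ∖ S2| = |S1| − |S1∩S2| = 18 − 4.5 = 13.50.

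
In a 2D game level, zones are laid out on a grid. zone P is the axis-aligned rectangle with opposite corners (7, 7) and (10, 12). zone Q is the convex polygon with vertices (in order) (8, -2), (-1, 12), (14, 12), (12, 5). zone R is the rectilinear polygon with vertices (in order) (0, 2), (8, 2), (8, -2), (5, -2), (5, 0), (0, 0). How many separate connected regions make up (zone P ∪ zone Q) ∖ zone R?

(zone P ∪ zone Q) ∖ zone R is a single connected region.

1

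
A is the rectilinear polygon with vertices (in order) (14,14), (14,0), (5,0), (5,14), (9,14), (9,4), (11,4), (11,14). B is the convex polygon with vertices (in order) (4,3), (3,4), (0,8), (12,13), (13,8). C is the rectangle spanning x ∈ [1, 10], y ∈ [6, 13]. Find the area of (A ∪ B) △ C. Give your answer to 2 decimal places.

|A ∪ B| = 138.0972.
|(A ∪ B) ∩ C| = 46.6917.
|(A ∪ B) △ C| = 138.0972 + 63 − 93.3833 = 107.71.

107.71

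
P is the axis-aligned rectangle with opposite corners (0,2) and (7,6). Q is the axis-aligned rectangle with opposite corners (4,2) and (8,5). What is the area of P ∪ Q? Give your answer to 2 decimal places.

By inclusion–exclusion:
Individual areas: |P| = 28, |Q| = 12.
|P∩Q|: x∈[4,7], y∈[2,5] → 3·3 = 9.
|P ∪ Q| = 40 − 9 = 31.00.

31.00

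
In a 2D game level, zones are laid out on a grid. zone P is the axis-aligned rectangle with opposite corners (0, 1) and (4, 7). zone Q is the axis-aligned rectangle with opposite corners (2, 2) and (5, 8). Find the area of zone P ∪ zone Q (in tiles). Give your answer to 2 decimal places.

By inclusion–exclusion:
Individual areas: |zone P| = 24, |zone Q| = 18.
|zone P∩zone Q|: x∈[2,4], y∈[2,7] → 2·5 = 10.
|zone P ∪ zone Q| = 42 − 10 = 32.00.

32.00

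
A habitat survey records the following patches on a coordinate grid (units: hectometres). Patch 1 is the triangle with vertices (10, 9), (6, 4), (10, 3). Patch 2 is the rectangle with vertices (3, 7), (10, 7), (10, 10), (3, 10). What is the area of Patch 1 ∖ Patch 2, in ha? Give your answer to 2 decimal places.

10.40

|Patch 1| = 12, |Patch 1∩Patch 2| = 1.6.
|Patch 1 ∖ Patch 2| = |Patch 1| − |Patch 1∩Patch 2| = 12 − 1.6 = 10.40.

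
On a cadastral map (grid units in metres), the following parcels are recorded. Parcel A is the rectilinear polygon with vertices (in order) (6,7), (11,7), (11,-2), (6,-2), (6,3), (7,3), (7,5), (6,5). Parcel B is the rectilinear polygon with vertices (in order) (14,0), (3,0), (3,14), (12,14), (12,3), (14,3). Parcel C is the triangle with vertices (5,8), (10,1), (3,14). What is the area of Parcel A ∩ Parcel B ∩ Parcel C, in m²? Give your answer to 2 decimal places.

The intersection is the polygon with vertices (6,7), (6.769,7), (10,1), (6,6.6).
By the shoelace formula its area is 3.11.

3.11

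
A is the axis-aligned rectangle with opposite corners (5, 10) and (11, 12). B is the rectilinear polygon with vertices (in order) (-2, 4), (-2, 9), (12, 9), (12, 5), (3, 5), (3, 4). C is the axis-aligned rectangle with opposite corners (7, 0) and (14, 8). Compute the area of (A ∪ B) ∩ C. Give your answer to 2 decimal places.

The region (A ∪ B) ∩ C is the polygon with vertices (12,5), (7,5), (7,8), (12,8).
By the shoelace formula its area is 15.00.

15.00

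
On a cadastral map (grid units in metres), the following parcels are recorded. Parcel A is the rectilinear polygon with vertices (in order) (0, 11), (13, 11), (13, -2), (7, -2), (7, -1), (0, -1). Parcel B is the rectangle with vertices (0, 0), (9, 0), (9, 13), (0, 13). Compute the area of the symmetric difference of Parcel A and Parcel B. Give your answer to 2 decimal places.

81.00

|Parcel A| = 162, |Parcel B| = 117, |Parcel A∩Parcel B| = 99.
|Parcel A △ Parcel B| = |Parcel A| + |Parcel B| − 2·|Parcel A∩Parcel B| = 162 + 117 − 198 = 81.00.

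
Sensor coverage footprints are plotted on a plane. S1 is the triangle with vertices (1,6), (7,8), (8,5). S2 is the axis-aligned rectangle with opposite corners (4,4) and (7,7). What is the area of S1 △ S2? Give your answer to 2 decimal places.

9.14

|S1| = 10, |S2| = 9, |S1∩S2| = 4.9286.
|S1 △ S2| = |S1| + |S2| − 2·|S1∩S2| = 10 + 9 − 9.8571 = 9.14.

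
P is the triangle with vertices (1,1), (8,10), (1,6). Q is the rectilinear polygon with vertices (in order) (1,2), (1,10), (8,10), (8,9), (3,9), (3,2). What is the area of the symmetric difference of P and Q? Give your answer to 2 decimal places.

21.16

|P| = 17.5, |Q| = 21, |P∩Q| = 8.6687.
|P △ Q| = |P| + |Q| − 2·|P∩Q| = 17.5 + 21 − 17.3373 = 21.16.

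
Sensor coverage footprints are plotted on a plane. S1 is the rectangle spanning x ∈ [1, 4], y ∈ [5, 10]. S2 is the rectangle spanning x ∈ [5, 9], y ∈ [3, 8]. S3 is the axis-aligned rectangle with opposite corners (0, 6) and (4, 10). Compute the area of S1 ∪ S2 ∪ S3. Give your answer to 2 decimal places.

39.00

By inclusion–exclusion:
Individual areas: |S1| = 15, |S2| = 20, |S3| = 16.
|S1∩S2| = 0 (no overlap).
|S1∩S3|: x∈[1,4], y∈[6,10] → 3·4 = 12.
|S2∩S3| = 0 (no overlap).
|S1∩S2∩S3| = 0.
|S1 ∪ S2 ∪ S3| = 51 − 12 + 0 = 39.00.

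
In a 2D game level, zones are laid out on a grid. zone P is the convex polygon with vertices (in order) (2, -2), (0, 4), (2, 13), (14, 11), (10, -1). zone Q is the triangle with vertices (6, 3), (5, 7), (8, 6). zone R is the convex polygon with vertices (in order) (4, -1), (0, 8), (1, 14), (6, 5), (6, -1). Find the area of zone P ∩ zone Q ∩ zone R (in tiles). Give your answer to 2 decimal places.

The intersection is the polygon with vertices (5.091,6.636), (6,5), (6,3).
By the shoelace formula its area is 0.91.

0.91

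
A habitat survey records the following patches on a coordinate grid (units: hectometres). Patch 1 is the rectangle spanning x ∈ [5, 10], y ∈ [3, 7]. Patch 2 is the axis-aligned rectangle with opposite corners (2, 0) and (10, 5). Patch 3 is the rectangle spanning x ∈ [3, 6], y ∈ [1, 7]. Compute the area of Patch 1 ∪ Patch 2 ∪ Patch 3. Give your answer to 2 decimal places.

54.00

By inclusion–exclusion:
Individual areas: |Patch 1| = 20, |Patch 2| = 40, |Patch 3| = 18.
|Patch 1∩Patch 2|: x∈[5,10], y∈[3,5] → 5·2 = 10.
|Patch 1∩Patch 3|: x∈[5,6], y∈[3,7] → 1·4 = 4.
|Patch 2∩Patch 3|: x∈[3,6], y∈[1,5] → 3·4 = 12.
|Patch 1∩Patch 2∩Patch 3| = 2.
|Patch 1 ∪ Patch 2 ∪ Patch 3| = 78 − 26 + 2 = 54.00.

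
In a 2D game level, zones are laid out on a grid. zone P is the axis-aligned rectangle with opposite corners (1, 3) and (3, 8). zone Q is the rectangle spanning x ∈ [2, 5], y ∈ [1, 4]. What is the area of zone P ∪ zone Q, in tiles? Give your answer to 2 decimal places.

By inclusion–exclusion:
Individual areas: |zone P| = 10, |zone Q| = 9.
|zone P∩zone Q|: x∈[2,3], y∈[3,4] → 1·1 = 1.
|zone P ∪ zone Q| = 19 − 1 = 18.00.

18.00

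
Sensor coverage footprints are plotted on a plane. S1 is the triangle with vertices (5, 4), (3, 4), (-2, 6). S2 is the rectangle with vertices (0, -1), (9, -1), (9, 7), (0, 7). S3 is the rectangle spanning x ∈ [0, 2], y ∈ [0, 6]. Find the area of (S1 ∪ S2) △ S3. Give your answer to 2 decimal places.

60.23

|S1 ∪ S2| = 72.2286.
|(S1 ∪ S2) ∩ S3| = 12.
|(S1 ∪ S2) △ S3| = 72.2286 + 12 − 24 = 60.23.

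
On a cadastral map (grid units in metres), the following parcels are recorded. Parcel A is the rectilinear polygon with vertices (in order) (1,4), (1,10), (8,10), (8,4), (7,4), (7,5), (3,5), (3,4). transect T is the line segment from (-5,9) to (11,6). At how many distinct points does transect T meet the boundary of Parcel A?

The segment meets the boundary at (8,6.562), (1,7.875).

2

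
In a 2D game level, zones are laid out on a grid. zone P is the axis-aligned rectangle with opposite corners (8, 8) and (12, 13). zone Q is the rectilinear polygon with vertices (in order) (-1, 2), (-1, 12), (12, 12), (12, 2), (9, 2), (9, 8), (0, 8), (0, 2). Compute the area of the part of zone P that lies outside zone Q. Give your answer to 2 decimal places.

|zone P| = 20, |zone P∩zone Q| = 16.
|zone P ∖ zone Q| = |zone P| − |zone P∩zone Q| = 20 − 16 = 4.00.

4.00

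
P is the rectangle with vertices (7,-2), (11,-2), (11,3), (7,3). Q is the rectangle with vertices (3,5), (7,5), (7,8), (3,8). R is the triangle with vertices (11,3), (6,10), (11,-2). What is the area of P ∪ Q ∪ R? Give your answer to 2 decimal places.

39.26

By inclusion–exclusion:
Individual areas: |P| = 20, |Q| = 12, |R| = 12.5.
|P∩Q| = 0 (no overlap).
|P∩R| = 5.2083.
|Q∩R| = 0.0333.
|P∩Q∩R| = 0.
|P ∪ Q ∪ R| = 44.5 − 5.2417 + 0 = 39.26.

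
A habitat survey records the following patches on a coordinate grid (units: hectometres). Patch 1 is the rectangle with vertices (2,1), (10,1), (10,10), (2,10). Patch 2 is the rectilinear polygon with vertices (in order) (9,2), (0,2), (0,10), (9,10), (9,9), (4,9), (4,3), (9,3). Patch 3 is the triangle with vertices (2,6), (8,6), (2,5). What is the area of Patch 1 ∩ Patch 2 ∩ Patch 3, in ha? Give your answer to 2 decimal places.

The intersection is the polygon with vertices (4,5.333), (2,5), (2,6), (4,6).
By the shoelace formula its area is 1.67.

1.67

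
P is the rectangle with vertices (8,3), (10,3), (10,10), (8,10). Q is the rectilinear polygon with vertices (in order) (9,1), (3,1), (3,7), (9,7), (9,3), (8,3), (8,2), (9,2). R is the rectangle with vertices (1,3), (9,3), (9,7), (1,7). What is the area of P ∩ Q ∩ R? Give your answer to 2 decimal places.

The intersection is the polygon with vertices (9,7), (9,3), (8,3), (8,7).
By the shoelace formula its area is 4.00.

4.00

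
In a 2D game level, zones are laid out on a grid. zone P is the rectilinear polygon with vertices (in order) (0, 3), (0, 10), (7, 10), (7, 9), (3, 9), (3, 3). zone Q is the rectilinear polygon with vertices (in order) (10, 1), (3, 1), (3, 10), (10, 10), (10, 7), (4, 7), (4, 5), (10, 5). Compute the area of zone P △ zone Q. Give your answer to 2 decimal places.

68.00

|zone P| = 25, |zone Q| = 51, |zone P∩zone Q| = 4.
|zone P △ zone Q| = |zone P| + |zone Q| − 2·|zone P∩zone Q| = 25 + 51 − 8 = 68.00.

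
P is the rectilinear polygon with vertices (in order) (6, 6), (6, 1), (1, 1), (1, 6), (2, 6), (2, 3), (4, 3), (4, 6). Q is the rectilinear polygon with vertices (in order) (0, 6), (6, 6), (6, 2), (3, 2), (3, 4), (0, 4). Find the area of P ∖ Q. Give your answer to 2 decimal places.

|P| = 19, |P∩Q| = 11.
|P ∖ Q| = |P| − |P∩Q| = 19 − 11 = 8.00.

8.00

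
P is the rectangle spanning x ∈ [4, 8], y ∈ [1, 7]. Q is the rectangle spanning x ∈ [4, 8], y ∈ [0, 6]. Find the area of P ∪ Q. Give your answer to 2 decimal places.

28.00

By inclusion–exclusion:
Individual areas: |P| = 24, |Q| = 24.
|P∩Q|: x∈[4,8], y∈[1,6] → 4·5 = 20.
|P ∪ Q| = 48 − 20 = 28.00.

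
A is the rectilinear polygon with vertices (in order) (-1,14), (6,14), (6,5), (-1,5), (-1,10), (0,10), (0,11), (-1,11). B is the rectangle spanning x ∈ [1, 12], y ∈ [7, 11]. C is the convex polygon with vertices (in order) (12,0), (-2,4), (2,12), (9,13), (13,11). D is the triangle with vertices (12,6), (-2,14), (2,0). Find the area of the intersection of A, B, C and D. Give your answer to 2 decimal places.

The intersection is the polygon with vertices (1,10), (1.5,11), (3.25,11), (6,9.429), (6,7), (1,7).
By the shoelace formula its area is 17.59.

17.59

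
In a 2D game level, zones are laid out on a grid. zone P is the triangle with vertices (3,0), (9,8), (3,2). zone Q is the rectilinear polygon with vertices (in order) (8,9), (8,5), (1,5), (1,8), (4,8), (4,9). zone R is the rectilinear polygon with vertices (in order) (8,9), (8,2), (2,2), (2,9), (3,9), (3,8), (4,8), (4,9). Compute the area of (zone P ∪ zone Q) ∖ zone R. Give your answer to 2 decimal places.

4.67

|zone P ∪ zone Q| = 30.0417.
|(zone P ∪ zone Q) ∩ zone R| = 25.375.
|(zone P ∪ zone Q) ∖ zone R| = 30.0417 − 25.375 = 4.67.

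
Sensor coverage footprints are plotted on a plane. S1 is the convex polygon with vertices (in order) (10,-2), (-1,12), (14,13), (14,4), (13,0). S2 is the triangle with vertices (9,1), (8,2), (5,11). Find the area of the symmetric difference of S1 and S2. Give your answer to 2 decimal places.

130.50

|S1| = 133.5, |S2| = 3, |S1∩S2| = 3.
|S1 △ S2| = |S1| + |S2| − 2·|S1∩S2| = 133.5 + 3 − 6 = 130.50.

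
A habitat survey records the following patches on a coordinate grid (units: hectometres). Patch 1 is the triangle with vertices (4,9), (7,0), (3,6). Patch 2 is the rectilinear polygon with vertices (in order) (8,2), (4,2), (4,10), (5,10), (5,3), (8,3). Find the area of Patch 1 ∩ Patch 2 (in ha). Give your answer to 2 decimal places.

4.58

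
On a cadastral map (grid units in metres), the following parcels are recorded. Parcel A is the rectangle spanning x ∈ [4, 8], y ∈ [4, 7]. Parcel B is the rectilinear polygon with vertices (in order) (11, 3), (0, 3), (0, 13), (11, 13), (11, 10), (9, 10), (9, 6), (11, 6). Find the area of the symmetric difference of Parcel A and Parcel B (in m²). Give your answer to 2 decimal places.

90.00

|Parcel A| = 12, |Parcel B| = 102, |Parcel A∩Parcel B| = 12.
|Parcel A △ Parcel B| = |Parcel A| + |Parcel B| − 2·|Parcel A∩Parcel B| = 12 + 102 − 24 = 90.00.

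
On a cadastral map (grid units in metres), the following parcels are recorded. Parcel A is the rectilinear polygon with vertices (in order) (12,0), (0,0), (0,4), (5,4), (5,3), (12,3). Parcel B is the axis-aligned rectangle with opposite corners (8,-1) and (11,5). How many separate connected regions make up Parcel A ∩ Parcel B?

Parcel A ∩ Parcel B is a single connected region.

1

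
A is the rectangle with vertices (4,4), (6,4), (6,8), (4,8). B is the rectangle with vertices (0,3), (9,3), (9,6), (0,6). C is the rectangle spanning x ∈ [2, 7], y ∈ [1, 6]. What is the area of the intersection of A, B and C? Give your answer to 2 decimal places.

The intersection is the polygon with vertices (4,4), (4,6), (6,6), (6,4).
By the shoelace formula its area is 4.00.

4.00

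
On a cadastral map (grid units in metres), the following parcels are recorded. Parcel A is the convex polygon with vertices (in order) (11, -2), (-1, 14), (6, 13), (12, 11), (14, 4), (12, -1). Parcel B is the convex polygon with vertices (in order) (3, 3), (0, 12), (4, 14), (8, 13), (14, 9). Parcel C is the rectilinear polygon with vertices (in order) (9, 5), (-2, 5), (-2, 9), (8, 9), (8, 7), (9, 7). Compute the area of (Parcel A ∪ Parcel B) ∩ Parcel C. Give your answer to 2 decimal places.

27.33

The region (Parcel A ∪ Parcel B) ∩ Parcel C is the polygon with vertices (1,9), (8,9), (8,7), (9,7), (9,5), (2.333,5).
By the shoelace formula its area is 27.33.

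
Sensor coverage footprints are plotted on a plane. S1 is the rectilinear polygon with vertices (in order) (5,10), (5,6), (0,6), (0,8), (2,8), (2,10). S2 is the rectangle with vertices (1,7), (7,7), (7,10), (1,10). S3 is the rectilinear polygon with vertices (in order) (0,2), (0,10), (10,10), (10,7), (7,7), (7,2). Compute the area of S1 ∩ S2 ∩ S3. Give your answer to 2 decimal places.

The intersection is the polygon with vertices (1,7), (1,8), (2,8), (2,10), (5,10), (5,7).
By the shoelace formula its area is 10.00.

10.00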